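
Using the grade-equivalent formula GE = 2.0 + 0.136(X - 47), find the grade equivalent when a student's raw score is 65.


raw - median = 65 - 47 = 18
slope * diff = 0.136 * 18 = 2.448
GE = 2.0 + 2.448
GE = 4.448

4.448


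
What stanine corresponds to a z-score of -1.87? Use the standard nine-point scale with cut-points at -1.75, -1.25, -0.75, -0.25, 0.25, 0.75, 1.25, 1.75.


Stanine boundaries: [-1.75, -1.25, -0.75, -0.25, 0.25, 0.75, 1.25, 1.75]
z = -1.87
Check each boundary:
  z < -1.75
  z < -1.25
  z < -0.75
  z < -0.25
  z < 0.25
  z < 0.75
  z < 1.25
  z < 1.75
Highest qualifying boundary gives stanine = 1

1


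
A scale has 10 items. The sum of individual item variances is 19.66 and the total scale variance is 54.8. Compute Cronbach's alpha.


alpha = (k/(k-1)) * (1 - sum(si^2)/s_total^2)
= (10/9) * (1 - 19.66/54.8)
alpha = 0.7125

0.7125


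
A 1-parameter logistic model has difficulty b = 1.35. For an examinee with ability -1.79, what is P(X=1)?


theta - b = -1.79 - 1.35 = -3.14
exp(-(theta - b)) = exp(3.14) = 23.1039
P = 1 / (1 + 23.1039)
P = 0.0415

0.0415


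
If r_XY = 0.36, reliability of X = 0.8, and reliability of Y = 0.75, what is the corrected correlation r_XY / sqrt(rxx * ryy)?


r_corrected = rxy / sqrt(rxx * ryy)
= 0.36 / sqrt(0.8 * 0.75)
= 0.36 / sqrt(0.6)
= 0.36 / 0.774597
r_corrected = 0.4648

0.4648


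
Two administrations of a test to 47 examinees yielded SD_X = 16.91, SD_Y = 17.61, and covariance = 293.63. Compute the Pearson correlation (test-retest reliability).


r = cov(X,Y) / (SD_X * SD_Y)
r = 293.63 / (16.91 * 17.61)
r = 293.63 / 297.7851
r = 0.986

0.986


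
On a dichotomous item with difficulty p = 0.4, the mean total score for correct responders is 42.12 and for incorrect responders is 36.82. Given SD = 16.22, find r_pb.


q = 1 - p = 0.6
rpb = ((M1 - M0) / SD) * sqrt(p * q)
rpb = ((42.12 - 36.82) / 16.22) * sqrt(0.4 * 0.6)
rpb = 0.1601

0.1601


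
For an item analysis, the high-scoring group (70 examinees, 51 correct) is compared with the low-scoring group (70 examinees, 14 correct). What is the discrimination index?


p_upper = 51/70 = 0.7286
p_lower = 14/70 = 0.2
D = 0.7286 - 0.2 = 0.5286

0.5286


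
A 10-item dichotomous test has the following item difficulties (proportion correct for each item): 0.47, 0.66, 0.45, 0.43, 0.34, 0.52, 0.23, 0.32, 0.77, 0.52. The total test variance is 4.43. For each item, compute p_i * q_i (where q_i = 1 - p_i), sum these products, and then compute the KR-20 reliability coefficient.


For each item, compute p_i * q_i:
  Item 1: 0.47 * 0.53 = 0.2491
  Item 2: 0.66 * 0.34 = 0.2244
  Item 3: 0.45 * 0.55 = 0.2475
  Item 4: 0.43 * 0.57 = 0.2451
  Item 5: 0.34 * 0.66 = 0.2244
  Item 6: 0.52 * 0.48 = 0.2496
  Item 7: 0.23 * 0.77 = 0.1771
  Item 8: 0.32 * 0.68 = 0.2176
  Item 9: 0.77 * 0.23 = 0.1771
  Item 10: 0.52 * 0.48 = 0.2496
Sum(p_i * q_i) = 0.2491 + 0.2244 + 0.2475 + 0.2451 + 0.2244 + 0.2496 + 0.1771 + 0.2176 + 0.1771 + 0.2496 = 2.2615
KR-20 = (k/(k-1)) * (1 - Sum(p_i*q_i) / Var_total)
= (10/9) * (1 - 2.2615/4.43)
= 1.1111 * 0.4895
KR-20 = 0.5439

0.5439


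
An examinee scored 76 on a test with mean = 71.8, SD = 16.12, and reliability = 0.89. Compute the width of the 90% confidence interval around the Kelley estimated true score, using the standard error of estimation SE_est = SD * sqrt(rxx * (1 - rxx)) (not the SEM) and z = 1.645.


True score estimate = 0.89*76 + 0.11*71.8 = 75.538
SE_est = SD * sqrt(rxx * (1 - rxx)) = 16.12 * sqrt(0.89 * 0.11) = 16.12 * sqrt(0.0979) = 5.043783
CI = T_est +/- z * SE_est, so width = 2 * z * SE_est = 2 * 1.645 * 5.043783
Width = 16.594

16.594


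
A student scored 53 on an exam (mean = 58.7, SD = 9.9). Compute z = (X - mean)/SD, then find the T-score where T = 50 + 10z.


z = (X - mean) / SD = (53 - 58.7) / 9.9
z = -5.7 / 9.9
z = -0.5758
T-score = T = 50 + 10z
Carry z at full precision (z = -5.7 / 9.9) into the conversion:
T-score = 50 + 10 * (-5.7 / 9.9) = 50 + -57 / 9.9
T-score = 50 + -5.7576
T-score = 44.2424

44.2424


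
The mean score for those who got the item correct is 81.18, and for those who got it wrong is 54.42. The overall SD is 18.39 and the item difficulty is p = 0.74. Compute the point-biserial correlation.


q = 1 - p = 0.26
rpb = ((M1 - M0) / SD) * sqrt(p * q)
rpb = ((81.18 - 54.42) / 18.39) * sqrt(0.74 * 0.26)
rpb = 0.6383

0.6383


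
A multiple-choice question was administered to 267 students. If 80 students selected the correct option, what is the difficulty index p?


Item difficulty p = number correct / total examinees
p = 80 / 267
p = 0.2996

0.2996


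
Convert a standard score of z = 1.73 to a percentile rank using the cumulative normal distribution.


CDF(z) = 0.5 * (1 + erf(z/sqrt(2)))
erf(1.2233) = 0.9164
CDF = 0.9582
Percentile rank = 0.9582 * 100 = 95.82

95.82


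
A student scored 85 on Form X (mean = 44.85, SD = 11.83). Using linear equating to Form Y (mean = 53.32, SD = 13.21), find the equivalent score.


slope = SD_Y / SD_X = 13.21 / 11.83 ~ 1.1167
intercept = mean_Y - slope * mean_X = 53.32 - (13.21 / 11.83) * 44.85 ~ 3.2381
Y = slope * X + intercept. To avoid rounding drift from the rounded slope/intercept, evaluate the equivalent form Y = mean_Y + SD_Y * (X - mean_X) / SD_X at full precision:
Y = 53.32 + 13.21 * (85 - 44.85) / 11.83
Y = 53.32 + 13.21 * 40.15 / 11.83
Y = 53.32 + 530.3815 / 11.83
Y = 53.32 + 44.8336
Y = 98.1536

98.1536


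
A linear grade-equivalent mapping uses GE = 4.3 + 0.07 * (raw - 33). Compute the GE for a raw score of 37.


raw - median = 37 - 33 = 4
slope * diff = 0.07 * 4 = 0.28
GE = 4.3 + 0.28
GE = 4.58

4.58


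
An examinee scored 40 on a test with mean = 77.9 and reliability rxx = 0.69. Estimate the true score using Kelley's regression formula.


T_est = rxx * X + (1 - rxx) * mean
T_est = 0.69 * 40 + 0.31 * 77.9
T_est = 27.6 + 24.149
T_est = 51.749

51.749


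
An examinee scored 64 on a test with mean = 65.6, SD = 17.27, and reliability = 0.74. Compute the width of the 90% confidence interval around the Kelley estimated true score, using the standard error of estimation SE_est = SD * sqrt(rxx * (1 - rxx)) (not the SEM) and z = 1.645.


True score estimate = 0.74*64 + 0.26*65.6 = 64.416
SE_est = SD * sqrt(rxx * (1 - rxx)) = 17.27 * sqrt(0.74 * 0.26) = 17.27 * sqrt(0.1924) = 7.575213
CI = T_est +/- z * SE_est, so width = 2 * z * SE_est = 2 * 1.645 * 7.575213
Width = 24.9225

24.9225


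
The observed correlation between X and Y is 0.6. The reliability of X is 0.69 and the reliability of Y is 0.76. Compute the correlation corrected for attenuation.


r_corrected = rxy / sqrt(rxx * ryy)
= 0.6 / sqrt(0.69 * 0.76)
= 0.6 / sqrt(0.5244)
= 0.6 / 0.724155
r_corrected = 0.8286

0.8286


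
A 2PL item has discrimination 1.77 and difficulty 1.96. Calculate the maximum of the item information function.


For 2PL, max info at theta = b = 1.96
I_max = a^2 / 4 = 1.77^2 / 4
= 3.1329 / 4
I_max = 0.7832

0.7832


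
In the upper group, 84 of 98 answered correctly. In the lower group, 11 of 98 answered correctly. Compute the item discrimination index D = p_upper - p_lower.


p_upper = 84/98 = 0.8571
p_lower = 11/98 = 0.1122
D = 0.8571 - 0.1122 = 0.7449

0.7449


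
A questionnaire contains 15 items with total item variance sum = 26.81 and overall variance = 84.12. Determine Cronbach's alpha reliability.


alpha = (k/(k-1)) * (1 - sum(si^2)/s_total^2)
= (15/14) * (1 - 26.81/84.12)
alpha = 0.73

0.73


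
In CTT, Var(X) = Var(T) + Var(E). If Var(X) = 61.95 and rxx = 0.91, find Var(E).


var_true = rxx * var_obs = 0.91 * 61.95 = 56.3745
var_error = var_obs - var_true
var_error = 61.95 - 56.3745
var_error = 5.5755

5.5755


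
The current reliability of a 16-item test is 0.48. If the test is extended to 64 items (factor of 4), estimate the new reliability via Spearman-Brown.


r_new = (n * rxx) / (1 + (n-1) * rxx)
r_new = (4 * 0.48) / (1 + 3 * 0.48)
r_new = 1.92 / 2.44
r_new = 0.7869

0.7869


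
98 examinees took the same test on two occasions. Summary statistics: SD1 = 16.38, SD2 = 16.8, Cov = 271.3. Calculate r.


r = cov(X,Y) / (SD_X * SD_Y)
r = 271.3 / (16.38 * 16.8)
r = 271.3 / 275.184
r = 0.9859

0.9859


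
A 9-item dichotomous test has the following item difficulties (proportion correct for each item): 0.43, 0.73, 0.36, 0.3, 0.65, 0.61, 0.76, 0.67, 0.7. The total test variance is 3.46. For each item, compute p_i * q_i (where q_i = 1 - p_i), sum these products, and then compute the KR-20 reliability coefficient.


For each item, compute p_i * q_i:
  Item 1: 0.43 * 0.57 = 0.2451
  Item 2: 0.73 * 0.27 = 0.1971
  Item 3: 0.36 * 0.64 = 0.2304
  Item 4: 0.3 * 0.7 = 0.21
  Item 5: 0.65 * 0.35 = 0.2275
  Item 6: 0.61 * 0.39 = 0.2379
  Item 7: 0.76 * 0.24 = 0.1824
  Item 8: 0.67 * 0.33 = 0.2211
  Item 9: 0.7 * 0.3 = 0.21
Sum(p_i * q_i) = 0.2451 + 0.1971 + 0.2304 + 0.21 + 0.2275 + 0.2379 + 0.1824 + 0.2211 + 0.21 = 1.9615
KR-20 = (k/(k-1)) * (1 - Sum(p_i*q_i) / Var_total)
= (9/8) * (1 - 1.9615/3.46)
= 1.125 * 0.4331
KR-20 = 0.4872

0.4872


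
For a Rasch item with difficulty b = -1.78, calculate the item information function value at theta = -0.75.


P = 1/(1+exp(-(-0.75--1.78))) = 0.7369
I = P*(1-P) = 0.7369 * 0.2631
I = 0.1939

0.1939


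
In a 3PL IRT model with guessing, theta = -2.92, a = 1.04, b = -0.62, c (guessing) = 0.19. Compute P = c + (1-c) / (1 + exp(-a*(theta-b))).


logit = 1.04*(-2.92 - -0.62) = -2.392
P* = 1/(1 + exp(--2.392)) = 0.0838
P = 0.19 + (1 - 0.19) * 0.0838
P = 0.2579

0.2579


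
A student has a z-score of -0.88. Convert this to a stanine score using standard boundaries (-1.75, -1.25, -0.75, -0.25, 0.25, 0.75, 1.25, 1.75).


Stanine boundaries: [-1.75, -1.25, -0.75, -0.25, 0.25, 0.75, 1.25, 1.75]
z = -0.88
Check each boundary:
  z >= -1.75 -> could be stanine 2
  z >= -1.25 -> could be stanine 3
  z < -0.75
  z < -0.25
  z < 0.25
  z < 0.75
  z < 1.25
  z < 1.75
Highest qualifying boundary gives stanine = 3

3


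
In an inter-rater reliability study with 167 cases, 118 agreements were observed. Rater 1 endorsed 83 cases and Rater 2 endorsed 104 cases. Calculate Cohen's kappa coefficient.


P_o = 118/167 = 0.706587
P_e = (83*104 + 84*63) / 27889 = 0.499265
kappa = (P_o - P_e) / (1 - P_e)
kappa = (0.706587 - 0.499265) / (1 - 0.499265)
kappa = 0.414

0.414


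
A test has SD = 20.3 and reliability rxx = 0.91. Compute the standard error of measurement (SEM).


SEM = SD * sqrt(1 - rxx)
SEM = 20.3 * sqrt(1 - 0.91)
SEM = 20.3 * sqrt(0.09) = 20.3 * 0.3
SEM = 6.09

6.09


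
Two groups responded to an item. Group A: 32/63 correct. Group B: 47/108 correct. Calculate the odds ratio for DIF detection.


Odds_A = 32/31 = 1.0323
Odds_B = 47/61 = 0.7705
OR = Odds_A / Odds_B = 1.0323 / 0.7705
Exactly, OR = (32 * 61) / (31 * 47) = 1952 / 1457
OR = 1.3397

1.3397


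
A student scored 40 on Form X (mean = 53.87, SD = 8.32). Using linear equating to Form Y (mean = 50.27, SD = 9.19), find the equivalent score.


slope = SD_Y / SD_X = 9.19 / 8.32 ~ 1.1046
intercept = mean_Y - slope * mean_X = 50.27 - (9.19 / 8.32) * 53.87 ~ -9.233
Y = slope * X + intercept. To avoid rounding drift from the rounded slope/intercept, evaluate the equivalent form Y = mean_Y + SD_Y * (X - mean_X) / SD_X at full precision:
Y = 50.27 + 9.19 * (40 - 53.87) / 8.32
Y = 50.27 - 9.19 * 13.87 / 8.32
Y = 50.27 - 127.4653 / 8.32
Y = 50.27 - 15.3203
Y = 34.9497

34.9497


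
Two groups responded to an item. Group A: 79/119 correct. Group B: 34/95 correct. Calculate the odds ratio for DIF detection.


Odds_A = 79/40 = 1.975
Odds_B = 34/61 = 0.5574
OR = Odds_A / Odds_B = 1.975 / 0.5574
Exactly, OR = (79 * 61) / (40 * 34) = 4819 / 1360
OR = 3.5434

3.5434


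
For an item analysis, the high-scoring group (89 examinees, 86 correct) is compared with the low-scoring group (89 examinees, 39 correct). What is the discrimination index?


p_upper = 86/89 = 0.9663
p_lower = 39/89 = 0.4382
D = 0.9663 - 0.4382 = 0.5281

0.5281


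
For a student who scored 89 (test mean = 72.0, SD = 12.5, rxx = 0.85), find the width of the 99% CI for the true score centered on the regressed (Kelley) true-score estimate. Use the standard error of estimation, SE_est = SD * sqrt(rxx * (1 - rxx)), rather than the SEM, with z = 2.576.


True score estimate = 0.85*89 + 0.15*72.0 = 86.45
SE_est = SD * sqrt(rxx * (1 - rxx)) = 12.5 * sqrt(0.85 * 0.15) = 12.5 * sqrt(0.1275) = 4.463393
CI = T_est +/- z * SE_est, so width = 2 * z * SE_est = 2 * 2.576 * 4.463393
Width = 22.9954

22.9954


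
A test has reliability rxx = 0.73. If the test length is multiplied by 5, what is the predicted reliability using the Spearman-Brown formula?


r_new = (n * rxx) / (1 + (n-1) * rxx)
r_new = (5 * 0.73) / (1 + 4 * 0.73)
r_new = 3.65 / 3.92
r_new = 0.9311

0.9311


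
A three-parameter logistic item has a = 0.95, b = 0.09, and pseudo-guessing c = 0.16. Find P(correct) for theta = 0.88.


logit = 0.95*(0.88 - 0.09) = 0.7505
P* = 1/(1 + exp(-0.7505)) = 0.6793
P = 0.16 + (1 - 0.16) * 0.6793
P = 0.7306

0.7306


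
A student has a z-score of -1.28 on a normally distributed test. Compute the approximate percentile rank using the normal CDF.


CDF(z) = 0.5 * (1 + erf(z/sqrt(2)))
erf(-0.9051) = -0.7995
CDF = 0.1003
Percentile rank = 0.1003 * 100 = 10.03

10.03


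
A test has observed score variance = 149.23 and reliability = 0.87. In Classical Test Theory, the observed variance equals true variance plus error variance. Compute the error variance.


var_true = rxx * var_obs = 0.87 * 149.23 = 129.8301
var_error = var_obs - var_true
var_error = 149.23 - 129.8301
var_error = 19.3999

19.3999


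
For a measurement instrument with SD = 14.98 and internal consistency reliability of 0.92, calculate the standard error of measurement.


SEM = SD * sqrt(1 - rxx)
SEM = 14.98 * sqrt(1 - 0.92)
SEM = 14.98 * sqrt(0.08) = 14.98 * 0.282843
SEM = 4.237

4.237


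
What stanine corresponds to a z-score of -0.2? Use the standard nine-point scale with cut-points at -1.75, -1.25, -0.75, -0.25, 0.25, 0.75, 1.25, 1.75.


Stanine boundaries: [-1.75, -1.25, -0.75, -0.25, 0.25, 0.75, 1.25, 1.75]
z = -0.2
Check each boundary:
  z >= -1.75 -> could be stanine 2
  z >= -1.25 -> could be stanine 3
  z >= -0.75 -> could be stanine 4
  z >= -0.25 -> could be stanine 5
  z < 0.25
  z < 0.75
  z < 1.25
  z < 1.75
Highest qualifying boundary gives stanine = 5

5


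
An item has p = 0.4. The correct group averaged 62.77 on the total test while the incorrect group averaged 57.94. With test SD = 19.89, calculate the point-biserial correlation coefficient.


q = 1 - p = 0.6
rpb = ((M1 - M0) / SD) * sqrt(p * q)
rpb = ((62.77 - 57.94) / 19.89) * sqrt(0.4 * 0.6)
rpb = 0.119

0.119


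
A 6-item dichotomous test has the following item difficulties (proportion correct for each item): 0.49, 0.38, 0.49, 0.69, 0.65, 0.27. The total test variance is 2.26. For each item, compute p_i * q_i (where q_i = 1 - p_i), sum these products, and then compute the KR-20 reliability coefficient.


For each item, compute p_i * q_i:
  Item 1: 0.49 * 0.51 = 0.2499
  Item 2: 0.38 * 0.62 = 0.2356
  Item 3: 0.49 * 0.51 = 0.2499
  Item 4: 0.69 * 0.31 = 0.2139
  Item 5: 0.65 * 0.35 = 0.2275
  Item 6: 0.27 * 0.73 = 0.1971
Sum(p_i * q_i) = 0.2499 + 0.2356 + 0.2499 + 0.2139 + 0.2275 + 0.1971 = 1.3739
KR-20 = (k/(k-1)) * (1 - Sum(p_i*q_i) / Var_total)
= (6/5) * (1 - 1.3739/2.26)
= 1.2 * 0.3921
KR-20 = 0.4705

0.4705


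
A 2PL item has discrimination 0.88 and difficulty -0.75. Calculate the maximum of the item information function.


For 2PL, max info at theta = b = -0.75
I_max = a^2 / 4 = 0.88^2 / 4
= 0.7744 / 4
I_max = 0.1936

0.1936


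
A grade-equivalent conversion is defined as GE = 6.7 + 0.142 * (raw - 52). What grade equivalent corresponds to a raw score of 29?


raw - median = 29 - 52 = -23
slope * diff = 0.142 * -23 = -3.266
GE = 6.7 + -3.266
GE = 3.434

3.434


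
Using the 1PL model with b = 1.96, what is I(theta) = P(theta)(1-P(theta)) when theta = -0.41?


P = 1/(1+exp(-(-0.41-1.96))) = 0.0855
I = P*(1-P) = 0.0855 * 0.9145
I = 0.0782

0.0782


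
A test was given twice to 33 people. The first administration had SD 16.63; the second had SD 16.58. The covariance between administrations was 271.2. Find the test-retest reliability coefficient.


r = cov(X,Y) / (SD_X * SD_Y)
r = 271.2 / (16.63 * 16.58)
r = 271.2 / 275.7254
r = 0.9836

0.9836


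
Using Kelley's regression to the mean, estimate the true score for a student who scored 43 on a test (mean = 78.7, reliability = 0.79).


T_est = rxx * X + (1 - rxx) * mean
T_est = 0.79 * 43 + 0.21 * 78.7
T_est = 33.97 + 16.527
T_est = 50.497

50.497


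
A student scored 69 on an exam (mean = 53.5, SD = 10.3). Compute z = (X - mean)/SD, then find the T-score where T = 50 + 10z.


z = (X - mean) / SD = (69 - 53.5) / 10.3
z = 15.5 / 10.3
z = 1.5049
T-score = T = 50 + 10z
Carry z at full precision (z = 15.5 / 10.3) into the conversion:
T-score = 50 + 10 * (15.5 / 10.3) = 50 + 155 / 10.3
T-score = 50 + 15.0485
T-score = 65.0485

65.0485


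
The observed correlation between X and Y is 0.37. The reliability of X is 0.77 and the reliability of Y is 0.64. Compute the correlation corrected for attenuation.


r_corrected = rxy / sqrt(rxx * ryy)
= 0.37 / sqrt(0.77 * 0.64)
= 0.37 / sqrt(0.4928)
= 0.37 / 0.701997
r_corrected = 0.5271

0.5271


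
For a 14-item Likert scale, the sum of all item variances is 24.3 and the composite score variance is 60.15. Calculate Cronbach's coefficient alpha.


alpha = (k/(k-1)) * (1 - sum(si^2)/s_total^2)
= (14/13) * (1 - 24.3/60.15)
alpha = 0.6419

0.6419


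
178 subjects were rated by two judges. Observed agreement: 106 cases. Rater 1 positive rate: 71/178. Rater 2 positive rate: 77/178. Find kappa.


P_o = 106/178 = 0.595506
P_e = (71*77 + 107*101) / 31684 = 0.513635
kappa = (P_o - P_e) / (1 - P_e)
kappa = (0.595506 - 0.513635) / (1 - 0.513635)
kappa = 0.1683

0.1683


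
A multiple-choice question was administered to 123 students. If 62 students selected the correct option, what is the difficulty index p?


Item difficulty p = number correct / total examinees
p = 62 / 123
p = 0.5041

0.5041


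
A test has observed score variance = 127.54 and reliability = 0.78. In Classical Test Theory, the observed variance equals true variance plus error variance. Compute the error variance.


var_true = rxx * var_obs = 0.78 * 127.54 = 99.4812
var_error = var_obs - var_true
var_error = 127.54 - 99.4812
var_error = 28.0588

28.0588


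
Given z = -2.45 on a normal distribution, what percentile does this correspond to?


CDF(z) = 0.5 * (1 + erf(z/sqrt(2)))
erf(-1.7324) = -0.9857
CDF = 0.0071
Percentile rank = 0.0071 * 100 = 0.71

0.71


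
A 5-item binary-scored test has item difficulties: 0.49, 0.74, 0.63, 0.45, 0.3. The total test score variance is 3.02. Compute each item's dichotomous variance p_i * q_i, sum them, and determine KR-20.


For each item, compute p_i * q_i:
  Item 1: 0.49 * 0.51 = 0.2499
  Item 2: 0.74 * 0.26 = 0.1924
  Item 3: 0.63 * 0.37 = 0.2331
  Item 4: 0.45 * 0.55 = 0.2475
  Item 5: 0.3 * 0.7 = 0.21
Sum(p_i * q_i) = 0.2499 + 0.1924 + 0.2331 + 0.2475 + 0.21 = 1.1329
KR-20 = (k/(k-1)) * (1 - Sum(p_i*q_i) / Var_total)
= (5/4) * (1 - 1.1329/3.02)
= 1.25 * 0.6249
KR-20 = 0.7811

0.7811


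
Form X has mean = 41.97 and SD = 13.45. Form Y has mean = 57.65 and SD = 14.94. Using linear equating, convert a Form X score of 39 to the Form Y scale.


slope = SD_Y / SD_X = 14.94 / 13.45 ~ 1.1108
intercept = mean_Y - slope * mean_X = 57.65 - (14.94 / 13.45) * 41.97 ~ 11.0305
Y = slope * X + intercept. To avoid rounding drift from the rounded slope/intercept, evaluate the equivalent form Y = mean_Y + SD_Y * (X - mean_X) / SD_X at full precision:
Y = 57.65 + 14.94 * (39 - 41.97) / 13.45
Y = 57.65 - 14.94 * 2.97 / 13.45
Y = 57.65 - 44.3718 / 13.45
Y = 57.65 - 3.299
Y = 54.351

54.351


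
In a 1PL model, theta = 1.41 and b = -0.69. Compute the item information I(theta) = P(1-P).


P = 1/(1+exp(-(1.41--0.69))) = 0.8909
I = P*(1-P) = 0.8909 * 0.1091
I = 0.0972

0.0972


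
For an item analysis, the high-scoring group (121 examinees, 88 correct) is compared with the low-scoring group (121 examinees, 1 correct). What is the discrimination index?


p_upper = 88/121 = 0.7273
p_lower = 1/121 = 0.0083
D = 0.7273 - 0.0083 = 0.719

0.719


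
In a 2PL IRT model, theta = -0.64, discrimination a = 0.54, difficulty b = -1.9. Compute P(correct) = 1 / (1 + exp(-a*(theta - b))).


a*(theta - b) = 0.54 * (-0.64 - -1.9) = 0.6804
exp(-0.6804) = 0.5064
P = 1 / (1 + 0.5064)
P = 0.6638

0.6638


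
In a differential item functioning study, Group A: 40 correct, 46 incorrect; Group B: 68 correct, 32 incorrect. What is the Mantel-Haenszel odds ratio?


Odds_A = 40/46 = 0.8696
Odds_B = 68/32 = 2.125
OR = Odds_A / Odds_B = 0.8696 / 2.125
Exactly, OR = (40 * 32) / (46 * 68) = 1280 / 3128
OR = 0.4092

0.4092


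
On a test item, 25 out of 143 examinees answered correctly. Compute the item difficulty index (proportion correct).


Item difficulty p = number correct / total examinees
p = 25 / 143
p = 0.1748

0.1748


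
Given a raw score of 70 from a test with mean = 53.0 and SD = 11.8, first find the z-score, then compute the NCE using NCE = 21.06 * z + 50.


z = (X - mean) / SD = (70 - 53.0) / 11.8
z = 17.0 / 11.8
z = 1.4407
NCE = NCE = 21.06z + 50
Carry z at full precision (z = 17.0 / 11.8) into the conversion:
NCE = 21.06 * (17.0 / 11.8) + 50 = 358.02 / 11.8 + 50
NCE = 30.3407 + 50
NCE = 80.3407

80.3407


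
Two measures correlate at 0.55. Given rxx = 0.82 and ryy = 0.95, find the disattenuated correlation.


r_corrected = rxy / sqrt(rxx * ryy)
= 0.55 / sqrt(0.82 * 0.95)
= 0.55 / sqrt(0.779)
= 0.55 / 0.88261
r_corrected = 0.6232

0.6232


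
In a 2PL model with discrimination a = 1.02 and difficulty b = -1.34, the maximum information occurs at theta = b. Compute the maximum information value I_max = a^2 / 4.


For 2PL, max info at theta = b = -1.34
I_max = a^2 / 4 = 1.02^2 / 4
= 1.0404 / 4
I_max = 0.2601

0.2601


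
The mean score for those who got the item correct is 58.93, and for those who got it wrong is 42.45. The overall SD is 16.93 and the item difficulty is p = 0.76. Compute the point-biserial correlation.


q = 1 - p = 0.24
rpb = ((M1 - M0) / SD) * sqrt(p * q)
rpb = ((58.93 - 42.45) / 16.93) * sqrt(0.76 * 0.24)
rpb = 0.4157

0.4157


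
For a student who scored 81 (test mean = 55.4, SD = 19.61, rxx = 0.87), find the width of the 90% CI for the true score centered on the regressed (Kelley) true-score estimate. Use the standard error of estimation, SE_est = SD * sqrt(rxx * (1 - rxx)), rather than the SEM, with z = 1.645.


True score estimate = 0.87*81 + 0.13*55.4 = 77.672
SE_est = SD * sqrt(rxx * (1 - rxx)) = 19.61 * sqrt(0.87 * 0.13) = 19.61 * sqrt(0.1131) = 6.59491
CI = T_est +/- z * SE_est, so width = 2 * z * SE_est = 2 * 1.645 * 6.59491
Width = 21.6973

21.6973


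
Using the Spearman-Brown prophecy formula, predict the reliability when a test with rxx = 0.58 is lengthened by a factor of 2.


r_new = (n * rxx) / (1 + (n-1) * rxx)
r_new = (2 * 0.58) / (1 + 1 * 0.58)
r_new = 1.16 / 1.58
r_new = 0.7342

0.7342


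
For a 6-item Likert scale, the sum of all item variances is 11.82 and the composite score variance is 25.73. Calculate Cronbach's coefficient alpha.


alpha = (k/(k-1)) * (1 - sum(si^2)/s_total^2)
= (6/5) * (1 - 11.82/25.73)
alpha = 0.6487

0.6487


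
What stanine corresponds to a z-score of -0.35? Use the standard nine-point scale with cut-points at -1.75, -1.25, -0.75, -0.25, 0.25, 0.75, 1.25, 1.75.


Stanine boundaries: [-1.75, -1.25, -0.75, -0.25, 0.25, 0.75, 1.25, 1.75]
z = -0.35
Check each boundary:
  z >= -1.75 -> could be stanine 2
  z >= -1.25 -> could be stanine 3
  z >= -0.75 -> could be stanine 4
  z < -0.25
  z < 0.25
  z < 0.75
  z < 1.25
  z < 1.75
Highest qualifying boundary gives stanine = 4

4


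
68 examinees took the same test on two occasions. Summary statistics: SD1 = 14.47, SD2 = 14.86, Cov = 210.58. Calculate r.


r = cov(X,Y) / (SD_X * SD_Y)
r = 210.58 / (14.47 * 14.86)
r = 210.58 / 215.0242
r = 0.9793

0.9793


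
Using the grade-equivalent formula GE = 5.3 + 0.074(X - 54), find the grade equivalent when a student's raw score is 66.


raw - median = 66 - 54 = 12
slope * diff = 0.074 * 12 = 0.888
GE = 5.3 + 0.888
GE = 6.188

6.188


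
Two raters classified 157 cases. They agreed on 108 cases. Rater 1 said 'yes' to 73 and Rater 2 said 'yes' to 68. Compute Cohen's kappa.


P_o = 108/157 = 0.687898
P_e = (73*68 + 84*89) / 24649 = 0.504686
kappa = (P_o - P_e) / (1 - P_e)
kappa = (0.687898 - 0.504686) / (1 - 0.504686)
kappa = 0.3699

0.3699


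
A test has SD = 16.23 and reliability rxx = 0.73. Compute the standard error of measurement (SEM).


SEM = SD * sqrt(1 - rxx)
SEM = 16.23 * sqrt(1 - 0.73)
SEM = 16.23 * sqrt(0.27) = 16.23 * 0.519615
SEM = 8.4334

8.4334


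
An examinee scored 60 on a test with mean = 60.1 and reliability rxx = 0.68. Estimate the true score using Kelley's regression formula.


T_est = rxx * X + (1 - rxx) * mean
T_est = 0.68 * 60 + 0.32 * 60.1
T_est = 40.8 + 19.232
T_est = 60.032

60.032


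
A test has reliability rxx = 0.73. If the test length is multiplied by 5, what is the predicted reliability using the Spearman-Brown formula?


r_new = (n * rxx) / (1 + (n-1) * rxx)
r_new = (5 * 0.73) / (1 + 4 * 0.73)
r_new = 3.65 / 3.92
r_new = 0.9311

0.9311


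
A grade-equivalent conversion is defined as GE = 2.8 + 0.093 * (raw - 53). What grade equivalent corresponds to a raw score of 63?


raw - median = 63 - 53 = 10
slope * diff = 0.093 * 10 = 0.93
GE = 2.8 + 0.93
GE = 3.73

3.73


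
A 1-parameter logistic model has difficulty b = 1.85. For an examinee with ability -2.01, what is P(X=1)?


theta - b = -2.01 - 1.85 = -3.86
exp(-(theta - b)) = exp(3.86) = 47.4654
P = 1 / (1 + 47.4654)
P = 0.0206

0.0206


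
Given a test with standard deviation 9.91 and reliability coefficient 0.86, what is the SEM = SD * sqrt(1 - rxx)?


SEM = SD * sqrt(1 - rxx)
SEM = 9.91 * sqrt(1 - 0.86)
SEM = 9.91 * sqrt(0.14) = 9.91 * 0.374166
SEM = 3.708

3.708


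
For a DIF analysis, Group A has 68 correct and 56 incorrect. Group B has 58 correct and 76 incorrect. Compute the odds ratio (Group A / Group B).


Odds_A = 68/56 = 1.2143
Odds_B = 58/76 = 0.7632
OR = Odds_A / Odds_B = 1.2143 / 0.7632
Exactly, OR = (68 * 76) / (56 * 58) = 5168 / 3248
OR = 1.5911

1.5911


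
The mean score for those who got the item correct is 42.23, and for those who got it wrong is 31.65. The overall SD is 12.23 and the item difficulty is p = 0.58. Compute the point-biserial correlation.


q = 1 - p = 0.42
rpb = ((M1 - M0) / SD) * sqrt(p * q)
rpb = ((42.23 - 31.65) / 12.23) * sqrt(0.58 * 0.42)
rpb = 0.427

0.427


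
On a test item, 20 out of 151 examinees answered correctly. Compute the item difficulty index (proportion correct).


Item difficulty p = number correct / total examinees
p = 20 / 151
p = 0.1325

0.1325


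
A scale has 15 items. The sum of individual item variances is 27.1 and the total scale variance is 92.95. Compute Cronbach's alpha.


alpha = (k/(k-1)) * (1 - sum(si^2)/s_total^2)
= (15/14) * (1 - 27.1/92.95)
alpha = 0.759

0.759


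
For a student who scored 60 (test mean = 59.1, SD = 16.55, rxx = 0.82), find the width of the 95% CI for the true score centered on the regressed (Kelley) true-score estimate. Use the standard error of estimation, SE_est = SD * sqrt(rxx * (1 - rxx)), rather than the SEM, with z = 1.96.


True score estimate = 0.82*60 + 0.18*59.1 = 59.838
SE_est = SD * sqrt(rxx * (1 - rxx)) = 16.55 * sqrt(0.82 * 0.18) = 16.55 * sqrt(0.1476) = 6.358302
CI = T_est +/- z * SE_est, so width = 2 * z * SE_est = 2 * 1.96 * 6.358302
Width = 24.9245

24.9245


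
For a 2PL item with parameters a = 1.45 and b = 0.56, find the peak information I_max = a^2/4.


For 2PL, max info at theta = b = 0.56
I_max = a^2 / 4 = 1.45^2 / 4
= 2.1025 / 4
I_max = 0.5256

0.5256


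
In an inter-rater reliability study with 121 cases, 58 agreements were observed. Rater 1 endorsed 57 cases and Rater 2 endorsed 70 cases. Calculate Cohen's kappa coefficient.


P_o = 58/121 = 0.479339
P_e = (57*70 + 64*51) / 14641 = 0.495458
kappa = (P_o - P_e) / (1 - P_e)
kappa = (0.479339 - 0.495458) / (1 - 0.495458)
kappa = -0.0319

-0.0319


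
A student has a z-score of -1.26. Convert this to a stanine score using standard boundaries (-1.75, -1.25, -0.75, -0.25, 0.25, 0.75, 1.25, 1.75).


Stanine boundaries: [-1.75, -1.25, -0.75, -0.25, 0.25, 0.75, 1.25, 1.75]
z = -1.26
Check each boundary:
  z >= -1.75 -> could be stanine 2
  z < -1.25
  z < -0.75
  z < -0.25
  z < 0.25
  z < 0.75
  z < 1.25
  z < 1.75
Highest qualifying boundary gives stanine = 2

2


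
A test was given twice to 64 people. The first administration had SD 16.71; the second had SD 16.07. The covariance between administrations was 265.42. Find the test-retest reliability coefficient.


r = cov(X,Y) / (SD_X * SD_Y)
r = 265.42 / (16.71 * 16.07)
r = 265.42 / 268.5297
r = 0.9884

0.9884


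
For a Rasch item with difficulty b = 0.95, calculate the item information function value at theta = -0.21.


P = 1/(1+exp(-(-0.21-0.95))) = 0.2387
I = P*(1-P) = 0.2387 * 0.7613
I = 0.1817

0.1817


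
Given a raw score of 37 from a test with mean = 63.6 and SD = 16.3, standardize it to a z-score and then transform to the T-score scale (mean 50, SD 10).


z = (X - mean) / SD = (37 - 63.6) / 16.3
z = -26.6 / 16.3
z = -1.6319
T-score = T = 50 + 10z
Carry z at full precision (z = -26.6 / 16.3) into the conversion:
T-score = 50 + 10 * (-26.6 / 16.3) = 50 + -266 / 16.3
T-score = 50 + -16.319
T-score = 33.681

33.681


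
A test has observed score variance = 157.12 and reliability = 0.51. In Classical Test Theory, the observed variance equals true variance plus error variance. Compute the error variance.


var_true = rxx * var_obs = 0.51 * 157.12 = 80.1312
var_error = var_obs - var_true
var_error = 157.12 - 80.1312
var_error = 76.9888

76.9888


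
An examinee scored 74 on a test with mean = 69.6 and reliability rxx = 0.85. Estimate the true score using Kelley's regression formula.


T_est = rxx * X + (1 - rxx) * mean
T_est = 0.85 * 74 + 0.15 * 69.6
T_est = 62.9 + 10.44
T_est = 73.34

73.34


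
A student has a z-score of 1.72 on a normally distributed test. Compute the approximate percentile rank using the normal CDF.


CDF(z) = 0.5 * (1 + erf(z/sqrt(2)))
erf(1.2162) = 0.9146
CDF = 0.9573
Percentile rank = 0.9573 * 100 = 95.73

95.73


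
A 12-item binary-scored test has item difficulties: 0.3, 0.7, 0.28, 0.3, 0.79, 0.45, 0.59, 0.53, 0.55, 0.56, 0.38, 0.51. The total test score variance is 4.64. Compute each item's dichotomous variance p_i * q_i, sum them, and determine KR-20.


For each item, compute p_i * q_i:
  Item 1: 0.3 * 0.7 = 0.21
  Item 2: 0.7 * 0.3 = 0.21
  Item 3: 0.28 * 0.72 = 0.2016
  Item 4: 0.3 * 0.7 = 0.21
  Item 5: 0.79 * 0.21 = 0.1659
  Item 6: 0.45 * 0.55 = 0.2475
  Item 7: 0.59 * 0.41 = 0.2419
  Item 8: 0.53 * 0.47 = 0.2491
  Item 9: 0.55 * 0.45 = 0.2475
  Item 10: 0.56 * 0.44 = 0.2464
  Item 11: 0.38 * 0.62 = 0.2356
  Item 12: 0.51 * 0.49 = 0.2499
Sum(p_i * q_i) = 0.21 + 0.21 + 0.2016 + 0.21 + 0.1659 + 0.2475 + 0.2419 + 0.2491 + 0.2475 + 0.2464 + 0.2356 + 0.2499 = 2.7154
KR-20 = (k/(k-1)) * (1 - Sum(p_i*q_i) / Var_total)
= (12/11) * (1 - 2.7154/4.64)
= 1.0909 * 0.4148
KR-20 = 0.4525

0.4525


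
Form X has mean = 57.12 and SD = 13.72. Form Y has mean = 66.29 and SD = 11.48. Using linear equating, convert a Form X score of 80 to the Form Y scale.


slope = SD_Y / SD_X = 11.48 / 13.72 ~ 0.8367
intercept = mean_Y - slope * mean_X = 66.29 - (11.48 / 13.72) * 57.12 ~ 18.4957
Y = slope * X + intercept. To avoid rounding drift from the rounded slope/intercept, evaluate the equivalent form Y = mean_Y + SD_Y * (X - mean_X) / SD_X at full precision:
Y = 66.29 + 11.48 * (80 - 57.12) / 13.72
Y = 66.29 + 11.48 * 22.88 / 13.72
Y = 66.29 + 262.6624 / 13.72
Y = 66.29 + 19.1445
Y = 85.4345

85.4345


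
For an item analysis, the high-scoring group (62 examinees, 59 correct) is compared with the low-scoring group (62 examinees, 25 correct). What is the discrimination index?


p_upper = 59/62 = 0.9516
p_lower = 25/62 = 0.4032
D = 0.9516 - 0.4032 = 0.5484

0.5484


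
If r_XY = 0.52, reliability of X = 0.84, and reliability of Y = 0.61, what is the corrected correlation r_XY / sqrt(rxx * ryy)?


r_corrected = rxy / sqrt(rxx * ryy)
= 0.52 / sqrt(0.84 * 0.61)
= 0.52 / sqrt(0.5124)
= 0.52 / 0.715821
r_corrected = 0.7264

0.7264


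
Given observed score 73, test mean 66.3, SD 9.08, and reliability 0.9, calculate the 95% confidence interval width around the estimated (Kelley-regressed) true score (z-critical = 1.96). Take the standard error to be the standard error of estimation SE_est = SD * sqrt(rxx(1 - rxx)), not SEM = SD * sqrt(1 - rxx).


True score estimate = 0.9*73 + 0.1*66.3 = 72.33
SE_est = SD * sqrt(rxx * (1 - rxx)) = 9.08 * sqrt(0.9 * 0.1) = 9.08 * sqrt(0.09) = 2.724
CI = T_est +/- z * SE_est, so width = 2 * z * SE_est = 2 * 1.96 * 2.724
Width = 10.6781

10.6781


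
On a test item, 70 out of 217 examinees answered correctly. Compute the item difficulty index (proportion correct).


Item difficulty p = number correct / total examinees
p = 70 / 217
p = 0.3226

0.3226


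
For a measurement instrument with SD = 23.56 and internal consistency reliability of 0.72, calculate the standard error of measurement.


SEM = SD * sqrt(1 - rxx)
SEM = 23.56 * sqrt(1 - 0.72)
SEM = 23.56 * sqrt(0.28) = 23.56 * 0.52915
SEM = 12.4668

12.4668


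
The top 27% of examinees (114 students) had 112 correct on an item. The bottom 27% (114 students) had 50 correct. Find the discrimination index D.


p_upper = 112/114 = 0.9825
p_lower = 50/114 = 0.4386
D = 0.9825 - 0.4386 = 0.5439

0.5439


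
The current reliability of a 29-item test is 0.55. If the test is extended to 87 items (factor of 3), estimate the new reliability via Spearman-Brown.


r_new = (n * rxx) / (1 + (n-1) * rxx)
r_new = (3 * 0.55) / (1 + 2 * 0.55)
r_new = 1.65 / 2.1
r_new = 0.7857

0.7857


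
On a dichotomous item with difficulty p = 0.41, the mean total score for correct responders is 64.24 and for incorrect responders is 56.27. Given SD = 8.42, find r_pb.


q = 1 - p = 0.59
rpb = ((M1 - M0) / SD) * sqrt(p * q)
rpb = ((64.24 - 56.27) / 8.42) * sqrt(0.41 * 0.59)
rpb = 0.4655

0.4655


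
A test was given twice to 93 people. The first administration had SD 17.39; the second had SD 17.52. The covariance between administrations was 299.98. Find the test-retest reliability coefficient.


r = cov(X,Y) / (SD_X * SD_Y)
r = 299.98 / (17.39 * 17.52)
r = 299.98 / 304.6728
r = 0.9846

0.9846


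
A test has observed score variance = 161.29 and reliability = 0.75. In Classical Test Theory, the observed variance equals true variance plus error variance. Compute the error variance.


var_true = rxx * var_obs = 0.75 * 161.29 = 120.9675
var_error = var_obs - var_true
var_error = 161.29 - 120.9675
var_error = 40.3225

40.3225


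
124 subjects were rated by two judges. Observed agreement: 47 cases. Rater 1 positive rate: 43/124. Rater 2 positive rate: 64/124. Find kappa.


P_o = 47/124 = 0.379032
P_e = (43*64 + 81*60) / 15376 = 0.495057
kappa = (P_o - P_e) / (1 - P_e)
kappa = (0.379032 - 0.495057) / (1 - 0.495057)
kappa = -0.2298

-0.2298


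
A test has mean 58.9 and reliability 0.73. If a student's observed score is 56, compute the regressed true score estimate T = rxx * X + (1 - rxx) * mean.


T_est = rxx * X + (1 - rxx) * mean
T_est = 0.73 * 56 + 0.27 * 58.9
T_est = 40.88 + 15.903
T_est = 56.783

56.783


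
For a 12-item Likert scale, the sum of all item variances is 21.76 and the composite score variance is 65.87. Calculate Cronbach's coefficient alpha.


alpha = (k/(k-1)) * (1 - sum(si^2)/s_total^2)
= (12/11) * (1 - 21.76/65.87)
alpha = 0.7305

0.7305


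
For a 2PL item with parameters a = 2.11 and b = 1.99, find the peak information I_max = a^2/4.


For 2PL, max info at theta = b = 1.99
I_max = a^2 / 4 = 2.11^2 / 4
= 4.4521 / 4
I_max = 1.113

1.113


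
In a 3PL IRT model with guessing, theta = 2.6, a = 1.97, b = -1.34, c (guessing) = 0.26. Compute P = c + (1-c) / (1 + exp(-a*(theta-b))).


logit = 1.97*(2.6 - -1.34) = 7.7618
P* = 1/(1 + exp(-7.7618)) = 0.9996
P = 0.26 + (1 - 0.26) * 0.9996
P = 0.9997

0.9997


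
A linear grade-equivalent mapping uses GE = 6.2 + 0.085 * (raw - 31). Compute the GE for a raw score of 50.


raw - median = 50 - 31 = 19
slope * diff = 0.085 * 19 = 1.615
GE = 6.2 + 1.615
GE = 7.815

7.815


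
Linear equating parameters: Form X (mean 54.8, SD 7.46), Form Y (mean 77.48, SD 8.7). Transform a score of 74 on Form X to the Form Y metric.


slope = SD_Y / SD_X = 8.7 / 7.46 ~ 1.1662
intercept = mean_Y - slope * mean_X = 77.48 - (8.7 / 7.46) * 54.8 ~ 13.5712
Y = slope * X + intercept. To avoid rounding drift from the rounded slope/intercept, evaluate the equivalent form Y = mean_Y + SD_Y * (X - mean_X) / SD_X at full precision:
Y = 77.48 + 8.7 * (74 - 54.8) / 7.46
Y = 77.48 + 8.7 * 19.2 / 7.46
Y = 77.48 + 167.04 / 7.46
Y = 77.48 + 22.3914
Y = 99.8714

99.8714


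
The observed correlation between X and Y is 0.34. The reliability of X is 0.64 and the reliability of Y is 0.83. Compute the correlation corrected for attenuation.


r_corrected = rxy / sqrt(rxx * ryy)
= 0.34 / sqrt(0.64 * 0.83)
= 0.34 / sqrt(0.5312)
= 0.34 / 0.728835
r_corrected = 0.4665

0.4665


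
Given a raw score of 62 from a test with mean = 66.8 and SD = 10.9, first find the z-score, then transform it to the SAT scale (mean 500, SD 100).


z = (X - mean) / SD = (62 - 66.8) / 10.9
z = -4.8 / 10.9
z = -0.4404
SAT-scale = SAT = 500 + 100z
Carry z at full precision (z = -4.8 / 10.9) into the conversion:
SAT-scale = 500 + 100 * (-4.8 / 10.9) = 500 + -480 / 10.9
SAT-scale = 500 + -44.0367
SAT-scale = 455.9633

455.9633


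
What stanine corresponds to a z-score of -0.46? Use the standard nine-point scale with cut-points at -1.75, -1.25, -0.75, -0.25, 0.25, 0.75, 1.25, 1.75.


Stanine boundaries: [-1.75, -1.25, -0.75, -0.25, 0.25, 0.75, 1.25, 1.75]
z = -0.46
Check each boundary:
  z >= -1.75 -> could be stanine 2
  z >= -1.25 -> could be stanine 3
  z >= -0.75 -> could be stanine 4
  z < -0.25
  z < 0.25
  z < 0.75
  z < 1.25
  z < 1.75
Highest qualifying boundary gives stanine = 4

4


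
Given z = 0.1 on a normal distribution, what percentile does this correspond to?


CDF(z) = 0.5 * (1 + erf(z/sqrt(2)))
erf(0.0707) = 0.0797
CDF = 0.5398
Percentile rank = 0.5398 * 100 = 53.98

53.98


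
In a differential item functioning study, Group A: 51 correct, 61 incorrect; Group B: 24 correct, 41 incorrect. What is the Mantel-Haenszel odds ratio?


Odds_A = 51/61 = 0.8361
Odds_B = 24/41 = 0.5854
OR = Odds_A / Odds_B = 0.8361 / 0.5854
Exactly, OR = (51 * 41) / (61 * 24) = 2091 / 1464
OR = 1.4283

1.4283


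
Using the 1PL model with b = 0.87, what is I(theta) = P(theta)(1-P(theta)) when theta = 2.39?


P = 1/(1+exp(-(2.39-0.87))) = 0.8205
I = P*(1-P) = 0.8205 * 0.1795
I = 0.1473

0.1473


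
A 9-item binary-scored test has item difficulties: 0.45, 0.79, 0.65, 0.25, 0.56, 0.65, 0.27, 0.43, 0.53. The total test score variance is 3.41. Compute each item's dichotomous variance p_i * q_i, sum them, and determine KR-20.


For each item, compute p_i * q_i:
  Item 1: 0.45 * 0.55 = 0.2475
  Item 2: 0.79 * 0.21 = 0.1659
  Item 3: 0.65 * 0.35 = 0.2275
  Item 4: 0.25 * 0.75 = 0.1875
  Item 5: 0.56 * 0.44 = 0.2464
  Item 6: 0.65 * 0.35 = 0.2275
  Item 7: 0.27 * 0.73 = 0.1971
  Item 8: 0.43 * 0.57 = 0.2451
  Item 9: 0.53 * 0.47 = 0.2491
Sum(p_i * q_i) = 0.2475 + 0.1659 + 0.2275 + 0.1875 + 0.2464 + 0.2275 + 0.1971 + 0.2451 + 0.2491 = 1.9936
KR-20 = (k/(k-1)) * (1 - Sum(p_i*q_i) / Var_total)
= (9/8) * (1 - 1.9936/3.41)
= 1.125 * 0.4154
KR-20 = 0.4673

0.4673
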